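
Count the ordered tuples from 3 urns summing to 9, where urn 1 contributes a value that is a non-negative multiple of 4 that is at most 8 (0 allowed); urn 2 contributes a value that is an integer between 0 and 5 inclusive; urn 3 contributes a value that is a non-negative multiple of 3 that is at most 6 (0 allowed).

4

The generating function for the choices is (1 + z⁴ + z⁸)·(1 + z + z² + z³ + z⁴ + z⁵)·(1 + z³ + z⁶); the count is [z⁹].
(1 + z⁴ + z⁸) has coefficients 1,0,0,0,1,0,0,0,1 for degrees 0…8.
(1 + z + z² + z³ + z⁴ + z⁵) has coefficients 1,1,1,1,1,1,0,0,0,0 for degrees 0…9.
Finally multiplying by (1 + z³ + z⁶), the product of all factors after the first has coefficients 1,1,1,2,2,2,2,2,2,1 for degrees 0…9.
[z⁹] = 1·1 + 1·2 + 1·1 = 4.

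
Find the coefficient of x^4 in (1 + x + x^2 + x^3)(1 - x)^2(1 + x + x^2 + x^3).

-2

(1 + x + x^2 + x^3) has coefficients 1,1,1,1 for degrees 0…3.
(1 - x)^2 has coefficients 1,-2,1,0,0 for degrees 0…4.
Finally multiplying by (1 + x + x^2 + x^3), the product of all factors after the first has coefficients 1,-1,0,0,-1 for degrees 0…4.
[x^4] = 1·(-1) + 1·0 + 1·0 + 1·(-1) = -2.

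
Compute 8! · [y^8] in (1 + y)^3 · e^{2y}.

The EGF product rule gives c_8 = Σ_{k_1+k_2=8} C(8; k_1,k_2) · ∏ g_i(k_i), where (1+y)^3 gives the falling factorial (3)_k; e^{2y} gives (2)^k.
g_1(k) for k = 0…8: 1, 3, 6, 6, 0, 0, 0, 0, 0.
g_2(k) for k = 0…8: 1, 2, 4, 8, 16, 32, 64, 128, 256.
c_8 = Σ_k C(8,k)·g_1(k)·g_2(8−k) = 1·1·256 + 8·3·128 + 28·6·64 + 56·6·32 = 256 + 3072 + 10752 + 10752 = 24832.

24832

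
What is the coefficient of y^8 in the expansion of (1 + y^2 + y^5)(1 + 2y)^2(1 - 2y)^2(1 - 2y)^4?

544

(1 + y^2 + y^5) has coefficients 1,0,1,0,0,1 for degrees 0…5.
(1 + 2y)^2 has coefficients 1,4,4,0,0,0,0,0,0 for degrees 0…8.
Multiplying by (1 - 2y)^2 gives running coefficients 1,0,-8,0,16,0,0,0,0 for degrees 0…8.
Finally multiplying by (1 - 2y)^4, the product of all factors after the first has coefficients 1,-8,16,32,-160,128,256,-512,256 for degrees 0…8.
[y^8] = 1·256 + 1·256 + 1·32 = 544.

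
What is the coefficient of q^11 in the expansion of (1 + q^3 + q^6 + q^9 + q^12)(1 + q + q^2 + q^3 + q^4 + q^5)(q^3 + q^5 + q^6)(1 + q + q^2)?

(1 + q^3 + q^6 + q^9 + q^12) has coefficients 1,0,0,1,0,0,1,0,0,1,0,0 for degrees 0…11.
(1 + q + q^2 + q^3 + q^4 + q^5) has coefficients 1,1,1,1,1,1,0,0,0,0,0,0 for degrees 0…11.
Multiplying by (q^3 + q^5 + q^6) gives running coefficients 0,0,0,1,1,2,3,3,3,2,2,1 for degrees 0…11.
Finally multiplying by (1 + q + q^2), the product of all factors after the first has coefficients 0,0,0,1,2,4,6,8,9,8,7,5 for degrees 0…11.
[q^11] = 1·5 + 1·9 + 1·4 + 1·0 = 18.

18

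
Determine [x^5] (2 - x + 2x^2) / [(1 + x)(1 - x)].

The denominator gives the recurrence a_n = a_(n−2) for n ≥ 3; the numerator fixes a_0 = 2, a_1 = -1, a_2 = 4.
Iterating: 2, -1, 4, -1, 4, -1, so a_5 = -1.

-1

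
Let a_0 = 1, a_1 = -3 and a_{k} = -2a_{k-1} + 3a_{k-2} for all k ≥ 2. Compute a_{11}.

The ordinary generating function has denominator 1 + 2x - 3x^2.
Iterating the recurrence: a_0,…,a_{11} = 1, -3, 9, -27, 81, -243, 729, -2187, 6561, -19683, 59049, -177147.

-177147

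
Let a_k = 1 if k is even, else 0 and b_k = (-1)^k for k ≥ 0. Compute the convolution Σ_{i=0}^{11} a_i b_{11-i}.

-6

Write out a_i and b_{11-i} for i = 0,…,11 and sum the products.
Σ = 1·(-1) + 0·1 + 1·(-1) + 0·1 + 1·(-1) + 0·1 + 1·(-1) + 0·1 + 1·(-1) + 0·1 + 1·(-1) + 0·1 = -6.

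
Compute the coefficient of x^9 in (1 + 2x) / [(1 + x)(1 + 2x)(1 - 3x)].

14762

Partial fractions give a closed form: a_n = (1/4)·(-1)^n + (3/4)·3^n.
At n = 9: a_9 = 14762.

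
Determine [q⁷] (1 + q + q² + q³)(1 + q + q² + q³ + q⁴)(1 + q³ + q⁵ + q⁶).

(1 + q + q² + q³) has coefficients 1,1,1,1 for degrees 0…3.
(1 + q + q² + q³ + q⁴) has coefficients 1,1,1,1,1,0,0,0 for degrees 0…7.
Finally multiplying by (1 + q³ + q⁵ + q⁶), the product of all factors after the first has coefficients 1,1,1,2,2,2,3,3 for degrees 0…7.
[q⁷] = 1·3 + 1·3 + 1·2 + 1·2 = 10.

10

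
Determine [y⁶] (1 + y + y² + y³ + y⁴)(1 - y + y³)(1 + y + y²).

2

(1 + y + y² + y³ + y⁴) has coefficients 1,1,1,1,1 for degrees 0…4.
(1 - y + y³) has coefficients 1,-1,0,1,0,0,0 for degrees 0…6.
Finally multiplying by (1 + y + y²), the product of all factors after the first has coefficients 1,0,0,0,1,1,0 for degrees 0…6.
[y⁶] = 1·0 + 1·1 + 1·1 + 1·0 + 1·0 = 2.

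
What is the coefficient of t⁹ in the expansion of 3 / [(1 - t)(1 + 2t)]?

The denominator gives the recurrence a_n = −a_(n−1) + 2a_(n−2) for n ≥ 2; the numerator fixes a_0 = 3, a_1 = -3.
Iterating: 3, -3, 9, -15, 33, -63, 129, -255, 513, -1023, so a_9 = -1023.

-1023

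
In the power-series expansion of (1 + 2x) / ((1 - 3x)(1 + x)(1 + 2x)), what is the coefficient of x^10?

44287

Partial fractions give a closed form: a_n = (3/4)·3^n + (1/4)·(-1)^n.
At n = 10: a_10 = 44287.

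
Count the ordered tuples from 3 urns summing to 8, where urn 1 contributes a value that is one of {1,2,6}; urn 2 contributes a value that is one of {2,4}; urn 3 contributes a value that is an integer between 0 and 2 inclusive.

2

The generating function for the choices is (q + q^2 + q^6)·(q^2 + q^4)·(1 + q + q^2); the count is [q^8].
(q + q^2 + q^6) has coefficients 0,1,1,0,0,0,1 for degrees 0…6.
(q^2 + q^4) has coefficients 0,0,1,0,1,0,0,0,0 for degrees 0…8.
Finally multiplying by (1 + q + q^2), the product of all factors after the first has coefficients 0,0,1,1,2,1,1,0,0 for degrees 0…8.
[q^8] = 1·0 + 1·1 + 1·1 = 2.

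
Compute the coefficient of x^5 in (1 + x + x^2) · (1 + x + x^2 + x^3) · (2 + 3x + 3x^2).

17

(1 + x + x^2) has coefficients 1,1,1 for degrees 0…2.
(1 + x + x^2 + x^3) has coefficients 1,1,1,1,0,0 for degrees 0…5.
Finally multiplying by (2 + 3x + 3x^2), the product of all factors after the first has coefficients 2,5,8,8,6,3 for degrees 0…5.
[x^5] = 1·3 + 1·6 + 1·8 = 17.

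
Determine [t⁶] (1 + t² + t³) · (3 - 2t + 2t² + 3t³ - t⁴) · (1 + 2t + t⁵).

(1 + t² + t³) has coefficients 1,0,1,1 for degrees 0…3.
(3 - 2t + 2t² + 3t³ - t⁴) has coefficients 3,-2,2,3,-1,0,0 for degrees 0…6.
Finally multiplying by (1 + 2t + t⁵), the product of all factors after the first has coefficients 3,4,-2,7,5,1,-2 for degrees 0…6.
[t⁶] = 1·(-2) + 1·5 + 1·7 = 10.

10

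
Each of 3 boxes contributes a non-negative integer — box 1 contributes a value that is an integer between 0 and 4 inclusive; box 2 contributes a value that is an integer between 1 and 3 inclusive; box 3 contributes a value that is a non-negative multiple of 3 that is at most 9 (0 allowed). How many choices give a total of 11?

The generating function for the choices is (1 + q + q² + q³ + q⁴)·(q + q² + q³)·(1 + q³ + q⁶ + q⁹); the count is [q¹¹].
(1 + q + q² + q³ + q⁴) has coefficients 1,1,1,1,1 for degrees 0…4.
(q + q² + q³) has coefficients 0,1,1,1,0,0,0,0,0,0,0,0 for degrees 0…11.
Finally multiplying by (1 + q³ + q⁶ + q⁹), the product of all factors after the first has coefficients 0,1,1,1,1,1,1,1,1,1,1,1 for degrees 0…11.
[q¹¹] = 1·1 + 1·1 + 1·1 + 1·1 + 1·1 = 5.

5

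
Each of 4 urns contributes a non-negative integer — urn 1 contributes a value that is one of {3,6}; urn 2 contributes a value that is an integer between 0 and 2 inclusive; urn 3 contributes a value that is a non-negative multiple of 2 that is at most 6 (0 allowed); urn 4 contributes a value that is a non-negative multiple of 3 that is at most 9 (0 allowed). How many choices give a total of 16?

7

The generating function for the choices is (y³ + y⁶)·(1 + y + y²)·(1 + y² + y⁴ + y⁶)·(1 + y³ + y⁶ + y⁹); the count is [y¹⁶].
(y³ + y⁶) has coefficients 0,0,0,1,0,0,1 for degrees 0…6.
(1 + y + y²) has coefficients 1,1,1,0,0,0,0,0,0,0,0,0,0,0,0,0,0 for degrees 0…16.
Multiplying by (1 + y² + y⁴ + y⁶) gives running coefficients 1,1,2,1,2,1,2,1,1,0,0,0,0,0,0,0,0 for degrees 0…16.
Finally multiplying by (1 + y³ + y⁶ + y⁹), the product of all factors after the first has coefficients 1,1,2,2,3,3,4,4,4,4,4,4,3,3,2,2,1 for degrees 0…16.
[y¹⁶] = 1·3 + 1·4 = 7.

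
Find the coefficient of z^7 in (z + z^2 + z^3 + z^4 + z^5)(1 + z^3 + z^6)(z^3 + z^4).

3

(z + z^2 + z^3 + z^4 + z^5) has coefficients 0,1,1,1,1,1 for degrees 0…5.
(1 + z^3 + z^6) has coefficients 1,0,0,1,0,0,1,0 for degrees 0…7.
Finally multiplying by (z^3 + z^4), the product of all factors after the first has coefficients 0,0,0,1,1,0,1,1 for degrees 0…7.
[z^7] = 1·1 + 1·0 + 1·1 + 1·1 + 1·0 = 3.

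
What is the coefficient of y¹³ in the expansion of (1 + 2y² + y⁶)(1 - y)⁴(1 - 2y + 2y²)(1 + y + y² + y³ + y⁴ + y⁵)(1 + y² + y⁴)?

(1 + 2y² + y⁶) has coefficients 1,0,2,0,0,0,1 for degrees 0…6.
(1 - y)⁴ has coefficients 1,-4,6,-4,1,0,0,0,0,0,0,0,0,0 for degrees 0…13.
Multiplying by (1 - 2y + 2y²) gives running coefficients 1,-6,16,-24,21,-10,2,0,0,0,0,0,0,0 for degrees 0…13.
Multiplying by (1 + y + y² + y³ + y⁴ + y⁵) gives running coefficients 1,-5,11,-13,8,-2,-1,5,-11,13,-8,2,0,0 for degrees 0…13.
Finally multiplying by (1 + y² + y⁴), the product of all factors after the first has coefficients 1,-5,12,-18,20,-20,18,-10,-4,16,-20,20,-19,15 for degrees 0…13.
[y¹³] = 1·15 + 2·20 + 1·(-10) = 45.

45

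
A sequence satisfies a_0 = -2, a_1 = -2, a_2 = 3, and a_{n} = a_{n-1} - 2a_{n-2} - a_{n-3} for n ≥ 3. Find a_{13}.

283

The ordinary generating function has denominator 1 - t + 2t^2 + t^3.
Iterating the recurrence: a_0,…,a_{13} = -2, -2, 3, 9, 5, -16, -35, -8, 78, 129, -19, -355, -446, 283.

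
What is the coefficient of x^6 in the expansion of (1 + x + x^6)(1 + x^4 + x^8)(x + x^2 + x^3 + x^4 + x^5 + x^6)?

(1 + x + x^6) has coefficients 1,1,0,0,0,0,1 for degrees 0…6.
(1 + x^4 + x^8) has coefficients 1,0,0,0,1,0,0 for degrees 0…6.
Finally multiplying by (x + x^2 + x^3 + x^4 + x^5 + x^6), the product of all factors after the first has coefficients 0,1,1,1,1,2,2 for degrees 0…6.
[x^6] = 1·2 + 1·2 + 1·0 = 4.

4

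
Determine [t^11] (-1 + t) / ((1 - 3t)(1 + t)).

Partial fractions give a closed form: a_n = (-1/2)·3^n + (-1/2)·(-1)^n.
At n = 11: a_11 = -88573.

-88573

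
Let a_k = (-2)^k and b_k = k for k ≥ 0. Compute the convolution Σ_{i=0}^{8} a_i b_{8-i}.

The convolution is the t^8 coefficient of A(t)B(t).
Σ = 1·8 − 2·7 + 4·6 − 8·5 + 16·4 − 32·3 + 64·2 − 128·1 + 256·0 = -54.

-54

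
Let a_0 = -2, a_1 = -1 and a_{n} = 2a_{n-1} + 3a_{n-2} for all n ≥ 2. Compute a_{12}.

The ordinary generating function has denominator 1 - 2x - 3x^2.
Iterating the recurrence: a_0,…,a_{12} = -2, -1, -8, -19, -62, -181, -548, -1639, -4922, -14761, -44288, -132859, -398582.

-398582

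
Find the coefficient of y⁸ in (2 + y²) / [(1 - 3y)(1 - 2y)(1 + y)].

30397

Partial fractions give a closed form: a_n = (19/4)·3^n + (-3)·2^n + (1/4)·(-1)^n.
At n = 8: a_8 = 30397.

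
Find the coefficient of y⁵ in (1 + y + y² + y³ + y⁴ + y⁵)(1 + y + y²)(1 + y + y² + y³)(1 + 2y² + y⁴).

33

(1 + y + y² + y³ + y⁴ + y⁵) has coefficients 1,1,1,1,1,1 for degrees 0…5.
(1 + y + y²) has coefficients 1,1,1,0,0,0 for degrees 0…5.
Multiplying by (1 + y + y² + y³) gives running coefficients 1,2,3,3,2,1 for degrees 0…5.
Finally multiplying by (1 + 2y² + y⁴), the product of all factors after the first has coefficients 1,2,5,7,9,9 for degrees 0…5.
[y⁵] = 1·9 + 1·9 + 1·7 + 1·5 + 1·2 + 1·1 = 33.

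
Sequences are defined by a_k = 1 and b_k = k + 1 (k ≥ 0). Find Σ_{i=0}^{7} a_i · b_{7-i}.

Write out a_i and b_{7-i} for i = 0,…,7 and sum the products.
Σ = 1·8 + 1·7 + 1·6 + 1·5 + 1·4 + 1·3 + 1·2 + 1·1 = 36.

36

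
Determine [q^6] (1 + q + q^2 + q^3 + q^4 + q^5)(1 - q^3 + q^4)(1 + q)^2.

3

(1 + q + q^2 + q^3 + q^4 + q^5) has coefficients 1,1,1,1,1,1 for degrees 0…5.
(1 - q^3 + q^4) has coefficients 1,0,0,-1,1,0,0 for degrees 0…6.
Finally multiplying by (1 + q)^2, the product of all factors after the first has coefficients 1,2,1,-1,-1,1,1 for degrees 0…6.
[q^6] = 1·1 + 1·1 + 1·(-1) + 1·(-1) + 1·1 + 1·2 = 3.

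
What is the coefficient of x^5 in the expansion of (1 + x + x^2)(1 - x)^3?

(1 + x + x^2) has coefficients 1,1,1 for degrees 0…2.
(1 - x)^3 has coefficients 1,-3,3,-1,0,0 for degrees 0…5.
[x^5] = 1·0 + 1·0 + 1·(-1) = -1.

-1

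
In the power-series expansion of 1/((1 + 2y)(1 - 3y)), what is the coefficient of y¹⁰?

35839

Partial fractions give a closed form: a_n = (2/5)·(-2)^n + (3/5)·3^n.
At n = 10: a_10 = 35839.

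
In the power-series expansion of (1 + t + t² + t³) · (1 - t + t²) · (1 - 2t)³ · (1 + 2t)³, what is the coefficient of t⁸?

(1 + t + t² + t³) has coefficients 1,1,1,1 for degrees 0…3.
(1 - t + t²) has coefficients 1,-1,1,0,0,0,0,0,0 for degrees 0…8.
Multiplying by (1 - 2t)³ gives running coefficients 1,-7,19,-26,20,-8,0,0,0 for degrees 0…8.
Finally multiplying by (1 + 2t)³, the product of all factors after the first has coefficients 1,-1,-11,12,36,-48,-16,64,-64 for degrees 0…8.
[t⁸] = 1·(-64) + 1·64 + 1·(-16) + 1·(-48) = -64.

-64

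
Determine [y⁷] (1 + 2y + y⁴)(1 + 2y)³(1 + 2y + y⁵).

56

(1 + 2y + y⁴) has coefficients 1,2,0,0,1 for degrees 0…4.
(1 + 2y)³ has coefficients 1,6,12,8,0,0,0,0 for degrees 0…7.
Finally multiplying by (1 + 2y + y⁵), the product of all factors after the first has coefficients 1,8,24,32,16,1,6,12 for degrees 0…7.
[y⁷] = 1·12 + 2·6 + 1·32 = 56.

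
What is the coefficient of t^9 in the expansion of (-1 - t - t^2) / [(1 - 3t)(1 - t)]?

The denominator gives the recurrence a_n = 4a_(n−1) − 3a_(n−2) for n ≥ 3; the numerator fixes a_0 = -1, a_1 = -5, a_2 = -18.
Iterating: -1, -5, -18, -57, -174, -525, -1578, -4737, -14214, -42645, so a_9 = -42645.

-42645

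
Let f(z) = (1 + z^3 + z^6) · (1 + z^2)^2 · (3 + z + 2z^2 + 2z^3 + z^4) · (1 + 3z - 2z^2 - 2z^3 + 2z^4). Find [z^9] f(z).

32

(1 + z^3 + z^6) has coefficients 1,0,0,1,0,0,1 for degrees 0…6.
(1 + z^2)^2 has coefficients 1,0,2,0,1,0,0,0,0,0 for degrees 0…9.
Multiplying by (3 + z + 2z^2 + 2z^3 + z^4) gives running coefficients 3,1,8,4,8,5,4,2,1,0 for degrees 0…9.
Finally multiplying by (1 + 3z - 2z^2 - 2z^3 + 2z^4), the product of all factors after the first has coefficients 3,10,5,20,8,7,11,-4,5,1 for degrees 0…9.
[z^9] = 1·1 + 1·11 + 1·20 = 32.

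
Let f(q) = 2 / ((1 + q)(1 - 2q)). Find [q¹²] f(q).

Partial fractions give a closed form: a_n = (2/3)·(-1)^n + (4/3)·2^n.
At n = 12: a_12 = 5462.

5462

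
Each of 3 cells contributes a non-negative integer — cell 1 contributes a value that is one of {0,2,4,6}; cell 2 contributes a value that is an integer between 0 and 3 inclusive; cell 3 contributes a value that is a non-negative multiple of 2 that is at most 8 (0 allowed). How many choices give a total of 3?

3

The generating function for the choices is (1 + y^2 + y^4 + y^6)·(1 + y + y^2 + y^3)·(1 + y^2 + y^4 + y^6 + y^8); the count is [y^3].
(1 + y^2 + y^4 + y^6) has coefficients 1,0,1,0 for degrees 0…3.
(1 + y + y^2 + y^3) has coefficients 1,1,1,1 for degrees 0…3.
Finally multiplying by (1 + y^2 + y^4 + y^6 + y^8), the product of all factors after the first has coefficients 1,1,2,2 for degrees 0…3.
[y^3] = 1·2 + 1·1 = 3.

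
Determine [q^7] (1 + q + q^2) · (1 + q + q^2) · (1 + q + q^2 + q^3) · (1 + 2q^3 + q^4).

25

(1 + q + q^2) has coefficients 1,1,1 for degrees 0…2.
(1 + q + q^2) has coefficients 1,1,1,0,0,0,0,0 for degrees 0…7.
Multiplying by (1 + q + q^2 + q^3) gives running coefficients 1,2,3,3,2,1,0,0 for degrees 0…7.
Finally multiplying by (1 + 2q^3 + q^4), the product of all factors after the first has coefficients 1,2,3,5,7,9,9,7 for degrees 0…7.
[q^7] = 1·7 + 1·9 + 1·9 = 25.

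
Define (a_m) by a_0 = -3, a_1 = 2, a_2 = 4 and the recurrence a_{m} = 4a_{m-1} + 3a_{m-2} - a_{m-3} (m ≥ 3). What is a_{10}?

The ordinary generating function has denominator 1 - 4t - 3t^2 + t^3.
Iterating the recurrence: a_0,…,a_{10} = -3, 2, 4, 25, 110, 511, 2349, 10819, 49812, 229356, 1056041.

1056041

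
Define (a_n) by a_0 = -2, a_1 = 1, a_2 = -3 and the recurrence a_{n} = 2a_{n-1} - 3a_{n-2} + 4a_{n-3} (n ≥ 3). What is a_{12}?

The ordinary generating function has denominator 1 - 2y + 3y^2 - 4y^3.
Iterating the recurrence: a_0,…,a_{12} = -2, 1, -3, -17, -21, -3, -11, -97, -173, -99, -67, -529, -1253.

-1253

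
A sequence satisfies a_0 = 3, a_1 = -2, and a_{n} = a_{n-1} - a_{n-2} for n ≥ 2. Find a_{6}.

The ordinary generating function has denominator 1 - q + q^2.
Iterating the recurrence: a_0,…,a_{6} = 3, -2, -5, -3, 2, 5, 3.

3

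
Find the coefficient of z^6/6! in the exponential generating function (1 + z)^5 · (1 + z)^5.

151200

The EGF product rule gives c_6 = Σ_{k_1+k_2=6} C(6; k_1,k_2) · ∏ g_i(k_i), where (1+z)^5 gives the falling factorial (5)_k; (1+z)^5 gives the falling factorial (5)_k.
g_1(k) for k = 0…6: 1, 5, 20, 60, 120, 120, 0.
g_2(k) for k = 0…6: 1, 5, 20, 60, 120, 120, 0.
c_6 = Σ_k C(6,k)·g_1(k)·g_2(6−k) = 6·5·120 + 15·20·120 + 20·60·60 + 15·120·20 + 6·120·5 = 3600 + 36000 + 72000 + 36000 + 3600 = 151200.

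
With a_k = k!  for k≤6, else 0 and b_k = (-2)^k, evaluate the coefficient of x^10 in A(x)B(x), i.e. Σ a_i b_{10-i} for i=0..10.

This is [x^10] in the product of the two ordinary generating functions.
Σ = 1·1024 + 1·(-512) + 2·256 + 6·(-128) + 24·64 + 120·(-32) + 720·16 + 0·(-8) + 0·4 + 0·(-2) + 0·1 = 9472.

9472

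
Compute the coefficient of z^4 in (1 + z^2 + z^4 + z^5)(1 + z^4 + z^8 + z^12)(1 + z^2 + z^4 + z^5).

4

(1 + z^2 + z^4 + z^5) has coefficients 1,0,1,0,1 for degrees 0…4.
(1 + z^4 + z^8 + z^12) has coefficients 1,0,0,0,1 for degrees 0…4.
Finally multiplying by (1 + z^2 + z^4 + z^5), the product of all factors after the first has coefficients 1,0,1,0,2 for degrees 0…4.
[z^4] = 1·2 + 1·1 + 1·1 = 4.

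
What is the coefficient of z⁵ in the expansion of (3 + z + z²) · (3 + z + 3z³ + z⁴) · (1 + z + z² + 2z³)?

28

(3 + z + z²) has coefficients 3,1,1 for degrees 0…2.
(3 + z + 3z³ + z⁴) has coefficients 3,1,0,3,1,0 for degrees 0…5.
Finally multiplying by (1 + z + z² + 2z³), the product of all factors after the first has coefficients 3,4,4,10,6,4 for degrees 0…5.
[z⁵] = 3·4 + 1·6 + 1·10 = 28.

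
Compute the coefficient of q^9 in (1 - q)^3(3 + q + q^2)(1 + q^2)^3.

(1 - q)^3 has coefficients 1,-3,3,-1 for degrees 0…3.
(3 + q + q^2) has coefficients 3,1,1,0,0,0,0,0,0,0 for degrees 0…9.
Finally multiplying by (1 + q^2)^3, the product of all factors after the first has coefficients 3,1,10,3,12,3,6,1,1,0 for degrees 0…9.
[q^9] = 1·0 − 3·1 + 3·1 − 1·6 = -6.

-6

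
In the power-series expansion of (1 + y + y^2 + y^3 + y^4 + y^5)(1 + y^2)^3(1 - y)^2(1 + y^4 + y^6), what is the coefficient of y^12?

(1 + y + y^2 + y^3 + y^4 + y^5) has coefficients 1,1,1,1,1,1 for degrees 0…5.
(1 + y^2)^3 has coefficients 1,0,3,0,3,0,1,0,0,0,0,0,0 for degrees 0…12.
Multiplying by (1 - y)^2 gives running coefficients 1,-2,4,-6,6,-6,4,-2,1,0,0,0,0 for degrees 0…12.
Finally multiplying by (1 + y^4 + y^6), the product of all factors after the first has coefficients 1,-2,4,-6,7,-8,9,-10,11,-12,10,-8,5 for degrees 0…12.
[y^12] = 1·5 + 1·(-8) + 1·10 + 1·(-12) + 1·11 + 1·(-10) = -4.

-4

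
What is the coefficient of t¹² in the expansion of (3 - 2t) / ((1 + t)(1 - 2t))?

5463

Partial fractions give a closed form: a_n = (5/3)·(-1)^n + (4/3)·2^n.
At n = 12: a_12 = 5463.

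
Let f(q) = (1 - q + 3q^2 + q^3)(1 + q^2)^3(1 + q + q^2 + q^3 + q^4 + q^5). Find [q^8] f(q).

(1 - q + 3q^2 + q^3) has coefficients 1,-1,3,1 for degrees 0…3.
(1 + q^2)^3 has coefficients 1,0,3,0,3,0,1,0,0 for degrees 0…8.
Finally multiplying by (1 + q + q^2 + q^3 + q^4 + q^5), the product of all factors after the first has coefficients 1,1,4,4,7,7,7,7,4 for degrees 0…8.
[q^8] = 1·4 − 1·7 + 3·7 + 1·7 = 25.

25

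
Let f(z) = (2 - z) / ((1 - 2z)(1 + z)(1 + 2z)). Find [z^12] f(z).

Partial fractions give a closed form: a_n = (1/2)·2^n + (-1)·(-1)^n + (5/2)·(-2)^n.
At n = 12: a_12 = 12287.

12287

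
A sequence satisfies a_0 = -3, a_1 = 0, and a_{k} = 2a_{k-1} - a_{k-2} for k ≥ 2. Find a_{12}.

33

The ordinary generating function has denominator 1 - 2t + t^2.
Iterating the recurrence: a_0,…,a_{12} = -3, 0, 3, 6, 9, 12, 15, 18, 21, 24, 27, 30, 33.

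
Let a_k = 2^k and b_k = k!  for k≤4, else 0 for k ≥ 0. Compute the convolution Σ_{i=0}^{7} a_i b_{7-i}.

The convolution is the t^7 coefficient of A(t)B(t).
Σ = 1·0 + 2·0 + 4·0 + 8·24 + 16·6 + 32·2 + 64·1 + 128·1 = 544.

544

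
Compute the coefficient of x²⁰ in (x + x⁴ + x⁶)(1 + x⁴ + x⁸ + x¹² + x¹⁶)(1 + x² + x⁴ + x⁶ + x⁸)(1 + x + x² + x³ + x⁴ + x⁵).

22

(x + x⁴ + x⁶) has coefficients 0,1,0,0,1,0,1 for degrees 0…6.
(1 + x⁴ + x⁸ + x¹² + x¹⁶) has coefficients 1,0,0,0,1,0,0,0,1,0,0,0,1,0,0,0,1,0,0,0,0 for degrees 0…20.
Multiplying by (1 + x² + x⁴ + x⁶ + x⁸) gives running coefficients 1,0,1,0,2,0,2,0,3,0,2,0,3,0,2,0,3,0,2,0,2 for degrees 0…20.
Finally multiplying by (1 + x + x² + x³ + x⁴ + x⁵), the product of all factors after the first has coefficients 1,1,2,2,4,4,5,5,7,7,7,7,8,8,7,7,8,8,7,7,7 for degrees 0…20.
[x²⁰] = 1·7 + 1·8 + 1·7 = 22.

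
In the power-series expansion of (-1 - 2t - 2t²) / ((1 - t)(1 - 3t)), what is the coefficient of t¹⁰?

The denominator gives the recurrence a_n = 4a_(n−1) − 3a_(n−2) for n ≥ 3; the numerator fixes a_0 = -1, a_1 = -6, a_2 = -23.
Iterating: -1, -6, -23, -74, -227, -686, -2063, -6194, -18587, -55766, -167303, so a_10 = -167303.

-167303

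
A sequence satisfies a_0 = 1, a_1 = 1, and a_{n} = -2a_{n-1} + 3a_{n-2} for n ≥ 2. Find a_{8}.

1

The ordinary generating function has denominator 1 + 2x - 3x^2.
Iterating the recurrence: a_0,…,a_{8} = 1, 1, 1, 1, 1, 1, 1, 1, 1.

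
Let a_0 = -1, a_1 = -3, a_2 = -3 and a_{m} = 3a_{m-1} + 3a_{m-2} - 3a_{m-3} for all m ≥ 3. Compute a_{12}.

The ordinary generating function has denominator 1 - 3y - 3y^2 + 3y^3.
Iterating the recurrence: a_0,…,a_{12} = -1, -3, -3, -15, -45, -171, -603, -2187, -7857, -28323, -101979, -367335, -1322973.

-1322973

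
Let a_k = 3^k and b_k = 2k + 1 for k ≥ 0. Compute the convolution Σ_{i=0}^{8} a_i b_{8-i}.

Write out a_i and b_{8-i} for i = 0,…,8 and sum the products.
Σ = 1·17 + 3·15 + 9·13 + 27·11 + 81·9 + 243·7 + 729·5 + 2187·3 + 6561·1 = 19673.

19673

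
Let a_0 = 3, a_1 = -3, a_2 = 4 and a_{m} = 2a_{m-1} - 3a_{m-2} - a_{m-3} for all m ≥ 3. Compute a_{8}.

-69

The ordinary generating function has denominator 1 - 2x + 3x^2 + x^3.
Iterating the recurrence: a_0,…,a_{8} = 3, -3, 4, 14, 19, -8, -87, -169, -69.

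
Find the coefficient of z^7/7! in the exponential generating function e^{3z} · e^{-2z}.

1

The EGF product rule gives c_7 = Σ_{k_1+k_2=7} C(7; k_1,k_2) · ∏ g_i(k_i), where e^{3z} gives (3)^k; e^{-2z} gives (-2)^k.
g_1(k) for k = 0…7: 1, 3, 9, 27, 81, 243, 729, 2187.
g_2(k) for k = 0…7: 1, -2, 4, -8, 16, -32, 64, -128.
c_7 = Σ_k C(7,k)·g_1(k)·g_2(7−k) = 1·1·(-128) + 7·3·64 + 21·9·(-32) + 35·27·16 + 35·81·(-8) + 21·243·4 + 7·729·(-2) + 1·2187·1 = −128 + 1344 − 6048 + 15120 − 22680 + 20412 − 10206 + 2187 = 1.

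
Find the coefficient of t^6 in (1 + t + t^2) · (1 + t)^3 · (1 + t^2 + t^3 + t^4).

18

(1 + t + t^2) has coefficients 1,1,1 for degrees 0…2.
(1 + t)^3 has coefficients 1,3,3,1,0,0,0 for degrees 0…6.
Finally multiplying by (1 + t^2 + t^3 + t^4), the product of all factors after the first has coefficients 1,3,4,5,7,7,4 for degrees 0…6.
[t^6] = 1·4 + 1·7 + 1·7 = 18.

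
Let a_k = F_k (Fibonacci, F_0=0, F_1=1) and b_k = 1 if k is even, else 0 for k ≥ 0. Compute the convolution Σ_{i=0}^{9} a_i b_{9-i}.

The convolution is the t^9 coefficient of A(t)B(t).
Σ = 0·0 + 1·1 + 1·0 + 2·1 + 3·0 + 5·1 + 8·0 + 13·1 + 21·0 + 34·1 = 55.

55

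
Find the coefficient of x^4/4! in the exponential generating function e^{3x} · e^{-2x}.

1

The EGF product rule gives c_4 = Σ_{k_1+k_2=4} C(4; k_1,k_2) · ∏ g_i(k_i), where e^{3x} gives (3)^k; e^{-2x} gives (-2)^k.
g_1(k) for k = 0…4: 1, 3, 9, 27, 81.
g_2(k) for k = 0…4: 1, -2, 4, -8, 16.
c_4 = Σ_k C(4,k)·g_1(k)·g_2(4−k) = 1·1·16 + 4·3·(-8) + 6·9·4 + 4·27·(-2) + 1·81·1 = 16 − 96 + 216 − 216 + 81 = 1.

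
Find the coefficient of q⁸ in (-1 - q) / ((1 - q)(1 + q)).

The denominator gives the recurrence a_n = a_(n−2) for n ≥ 3; the numerator fixes a_0 = -1, a_1 = -1, a_2 = -1.
Iterating: -1, -1, -1, -1, -1, -1, -1, -1, -1, so a_8 = -1.

-1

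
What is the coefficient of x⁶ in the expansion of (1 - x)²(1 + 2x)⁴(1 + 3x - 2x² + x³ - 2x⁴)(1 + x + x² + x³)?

-75

(1 - x)² has coefficients 1,-2,1 for degrees 0…2.
(1 + 2x)⁴ has coefficients 1,8,24,32,16,0,0 for degrees 0…6.
Multiplying by (1 + 3x - 2x² + x³ - 2x⁴) gives running coefficients 1,11,46,89,70,-8,-48 for degrees 0…6.
Finally multiplying by (1 + x + x² + x³), the product of all factors after the first has coefficients 1,12,58,147,216,197,103 for degrees 0…6.
[x⁶] = 1·103 − 2·197 + 1·216 = -75.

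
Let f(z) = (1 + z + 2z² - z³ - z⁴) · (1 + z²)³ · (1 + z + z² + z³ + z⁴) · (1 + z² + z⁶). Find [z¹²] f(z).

15

(1 + z + 2z² - z³ - z⁴) has coefficients 1,1,2,-1,-1 for degrees 0…4.
(1 + z²)³ has coefficients 1,0,3,0,3,0,1,0,0,0,0,0,0 for degrees 0…12.
Multiplying by (1 + z + z² + z³ + z⁴) gives running coefficients 1,1,4,4,7,6,7,4,4,1,1,0,0 for degrees 0…12.
Finally multiplying by (1 + z² + z⁶), the product of all factors after the first has coefficients 1,1,5,5,11,10,15,11,15,9,12,7,8 for degrees 0…12.
[z¹²] = 1·8 + 1·7 + 2·12 − 1·9 − 1·15 = 15.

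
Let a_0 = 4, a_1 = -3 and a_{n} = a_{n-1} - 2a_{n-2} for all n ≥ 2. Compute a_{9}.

75

The ordinary generating function has denominator 1 - q + 2q^2.
Iterating the recurrence: a_0,…,a_{9} = 4, -3, -11, -5, 17, 27, -7, -61, -47, 75.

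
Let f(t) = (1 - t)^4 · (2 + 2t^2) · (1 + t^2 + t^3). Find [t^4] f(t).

(1 - t)^4 has coefficients 1,-4,6,-4,1 for degrees 0…4.
(2 + 2t^2) has coefficients 2,0,2,0,0 for degrees 0…4.
Finally multiplying by (1 + t^2 + t^3), the product of all factors after the first has coefficients 2,0,4,2,2 for degrees 0…4.
[t^4] = 1·2 − 4·2 + 6·4 − 4·0 + 1·2 = 20.

20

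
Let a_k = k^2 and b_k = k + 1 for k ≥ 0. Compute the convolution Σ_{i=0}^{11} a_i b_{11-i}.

1716

The convolution is the x^11 coefficient of A(x)B(x).
Σ = 0·12 + 1·11 + 4·10 + 9·9 + 16·8 + 25·7 + 36·6 + 49·5 + 64·4 + 81·3 + 100·2 + 121·1 = 1716.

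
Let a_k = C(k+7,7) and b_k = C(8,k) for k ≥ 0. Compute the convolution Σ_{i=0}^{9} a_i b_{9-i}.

The convolution is the x^9 coefficient of A(x)B(x).
Σ = 1·0 + 8·1 + 36·8 + 120·28 + 330·56 + 792·70 + 1716·56 + 3432·28 + 6435·8 + 11440·1 = 332688.

332688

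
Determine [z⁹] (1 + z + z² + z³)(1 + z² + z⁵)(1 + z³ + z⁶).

(1 + z + z² + z³) has coefficients 1,1,1,1 for degrees 0…3.
(1 + z² + z⁵) has coefficients 1,0,1,0,0,1,0,0,0,0 for degrees 0…9.
Finally multiplying by (1 + z³ + z⁶), the product of all factors after the first has coefficients 1,0,1,1,0,2,1,0,2,0 for degrees 0…9.
[z⁹] = 1·0 + 1·2 + 1·0 + 1·1 = 3.

3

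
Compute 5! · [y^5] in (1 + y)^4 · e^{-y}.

19

The EGF product rule gives c_5 = Σ_{k_1+k_2=5} C(5; k_1,k_2) · ∏ g_i(k_i), where (1+y)^4 gives the falling factorial (4)_k; e^{-y} gives (-1)^k.
g_1(k) for k = 0…5: 1, 4, 12, 24, 24, 0.
g_2(k) for k = 0…5: 1, -1, 1, -1, 1, -1.
c_5 = Σ_k C(5,k)·g_1(k)·g_2(5−k) = 1·1·(-1) + 5·4·1 + 10·12·(-1) + 10·24·1 + 5·24·(-1) = −1 + 20 − 120 + 240 − 120 = 19.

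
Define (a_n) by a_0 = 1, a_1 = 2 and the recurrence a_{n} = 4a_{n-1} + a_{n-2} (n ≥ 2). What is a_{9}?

219602

The ordinary generating function has denominator 1 - 4z - z^2.
Iterating the recurrence: a_0,…,a_{9} = 1, 2, 9, 38, 161, 682, 2889, 12238, 51841, 219602.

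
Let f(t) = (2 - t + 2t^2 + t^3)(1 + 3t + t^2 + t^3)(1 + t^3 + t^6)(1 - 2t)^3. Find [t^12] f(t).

-41

(2 - t + 2t^2 + t^3) has coefficients 2,-1,2,1 for degrees 0…3.
(1 + 3t + t^2 + t^3) has coefficients 1,3,1,1,0,0,0,0,0,0,0,0,0 for degrees 0…12.
Multiplying by (1 + t^3 + t^6) gives running coefficients 1,3,1,2,3,1,2,3,1,1,0,0,0 for degrees 0…12.
Finally multiplying by (1 - 2t)^3, the product of all factors after the first has coefficients 1,-3,-5,24,-21,-1,16,-21,-1,15,-18,4,-8 for degrees 0…12.
[t^12] = 2·(-8) − 1·4 + 2·(-18) + 1·15 = -41.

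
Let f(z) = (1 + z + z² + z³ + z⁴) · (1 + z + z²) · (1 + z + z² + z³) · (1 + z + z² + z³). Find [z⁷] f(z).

37

(1 + z + z² + z³ + z⁴) has coefficients 1,1,1,1,1 for degrees 0…4.
(1 + z + z²) has coefficients 1,1,1,0,0,0,0,0 for degrees 0…7.
Multiplying by (1 + z + z² + z³) gives running coefficients 1,2,3,3,2,1,0,0 for degrees 0…7.
Finally multiplying by (1 + z + z² + z³), the product of all factors after the first has coefficients 1,3,6,9,10,9,6,3 for degrees 0…7.
[z⁷] = 1·3 + 1·6 + 1·9 + 1·10 + 1·9 = 37.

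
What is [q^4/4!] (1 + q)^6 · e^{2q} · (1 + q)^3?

The EGF product rule gives c_4 = Σ_{k_1+k_2+k_3=4} C(4; k_1,k_2,k_3) · ∏ g_i(k_i), where (1+q)^6 gives the falling factorial (6)_k; e^{2q} gives (2)^k; (1+q)^3 gives the falling factorial (3)_k.
g_1(k) for k = 0…4: 1, 6, 30, 120, 360.
g_2(k) for k = 0…4: 1, 2, 4, 8, 16.
g_3(k) for k = 0…4: 1, 3, 6, 6, 0.
First combine the last two factors: h(k) = Σ_j C(k,j)·g_2(j)·g_3(k−j) for k = 0…4: 1, 5, 22, 86, 304.
c_4 = Σ_k C(4,k)·g_1(k)·h(4−k) = 1·1·304 + 4·6·86 + 6·30·22 + 4·120·5 + 1·360·1 = 304 + 2064 + 3960 + 2400 + 360 = 9088.

9088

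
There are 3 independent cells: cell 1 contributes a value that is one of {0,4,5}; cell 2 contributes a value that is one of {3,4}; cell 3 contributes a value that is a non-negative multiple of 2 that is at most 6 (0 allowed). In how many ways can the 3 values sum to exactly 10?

3

The generating function for the choices is (1 + y^4 + y^5)·(y^3 + y^4)·(1 + y^2 + y^4 + y^6); the count is [y^10].
(1 + y^4 + y^5) has coefficients 1,0,0,0,1,1 for degrees 0…5.
(y^3 + y^4) has coefficients 0,0,0,1,1,0,0,0,0,0,0 for degrees 0…10.
Finally multiplying by (1 + y^2 + y^4 + y^6), the product of all factors after the first has coefficients 0,0,0,1,1,1,1,1,1,1,1 for degrees 0…10.
[y^10] = 1·1 + 1·1 + 1·1 = 3.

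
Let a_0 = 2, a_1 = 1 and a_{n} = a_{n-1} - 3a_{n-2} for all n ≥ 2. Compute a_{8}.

The ordinary generating function has denominator 1 - z + 3z^2.
Iterating the recurrence: a_0,…,a_{8} = 2, 1, -5, -8, 7, 31, 10, -83, -113.

-113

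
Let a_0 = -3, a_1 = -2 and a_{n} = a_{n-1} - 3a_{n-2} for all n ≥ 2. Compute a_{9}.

The ordinary generating function has denominator 1 - x + 3x^2.
Iterating the recurrence: a_0,…,a_{9} = -3, -2, 7, 13, -8, -47, -23, 118, 187, -167.

-167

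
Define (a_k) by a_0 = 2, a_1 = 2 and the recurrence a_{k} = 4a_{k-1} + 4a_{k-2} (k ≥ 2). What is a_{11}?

The ordinary generating function has denominator 1 - 4q - 4q^2.
Iterating the recurrence: a_0,…,a_{11} = 2, 2, 16, 72, 352, 1696, 8192, 39552, 190976, 922112, 4452352, 21497856.

21497856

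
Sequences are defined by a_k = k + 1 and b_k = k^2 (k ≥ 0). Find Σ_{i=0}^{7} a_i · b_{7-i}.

This is [x^7] in the product of the two ordinary generating functions.
Σ = 1·49 + 2·36 + 3·25 + 4·16 + 5·9 + 6·4 + 7·1 + 8·0 = 336.

336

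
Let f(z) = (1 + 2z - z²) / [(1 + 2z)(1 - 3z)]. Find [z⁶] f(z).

674

The denominator gives the recurrence a_n = a_(n−1) + 6a_(n−2) for n ≥ 3; the numerator fixes a_0 = 1, a_1 = 3, a_2 = 8.
Iterating: 1, 3, 8, 26, 74, 230, 674, so a_6 = 674.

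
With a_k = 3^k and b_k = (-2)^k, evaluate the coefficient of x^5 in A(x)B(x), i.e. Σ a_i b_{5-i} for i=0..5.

Write out a_i and b_{5-i} for i = 0,…,5 and sum the products.
Σ = 1·(-32) + 3·16 + 9·(-8) + 27·4 + 81·(-2) + 243·1 = 133.

133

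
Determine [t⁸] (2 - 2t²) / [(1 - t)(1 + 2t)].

256

The denominator gives the recurrence a_n = −a_(n−1) + 2a_(n−2) for n ≥ 3; the numerator fixes a_0 = 2, a_1 = -2, a_2 = 4.
Iterating: 2, -2, 4, -8, 16, -32, 64, -128, 256, so a_8 = 256.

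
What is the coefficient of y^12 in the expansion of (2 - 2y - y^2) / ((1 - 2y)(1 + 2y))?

7168

The denominator gives the recurrence a_n = 4a_(n−2) for n ≥ 3; the numerator fixes a_0 = 2, a_1 = -2, a_2 = 7.
Iterating: 2, -2, 7, -8, 28, -32, 112, -128, 448, -512, 1792, -2048, 7168, so a_12 = 7168.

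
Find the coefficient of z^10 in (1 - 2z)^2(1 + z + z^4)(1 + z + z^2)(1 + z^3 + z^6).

(1 - 2z)^2 has coefficients 1,-4,4 for degrees 0…2.
(1 + z + z^4) has coefficients 1,1,0,0,1,0,0,0,0,0,0 for degrees 0…10.
Multiplying by (1 + z + z^2) gives running coefficients 1,2,2,1,1,1,1,0,0,0,0 for degrees 0…10.
Finally multiplying by (1 + z^3 + z^6), the product of all factors after the first has coefficients 1,2,2,2,3,3,3,3,3,2,1 for degrees 0…10.
[z^10] = 1·1 − 4·2 + 4·3 = 5.

5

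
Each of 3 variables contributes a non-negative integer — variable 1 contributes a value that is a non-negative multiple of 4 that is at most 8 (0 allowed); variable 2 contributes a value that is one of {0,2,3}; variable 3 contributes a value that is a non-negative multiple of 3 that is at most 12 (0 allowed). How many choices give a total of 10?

3

The generating function for the choices is (1 + q⁴ + q⁸)·(1 + q² + q³)·(1 + q³ + q⁶ + q⁹ + q¹²); the count is [q¹⁰].
(1 + q⁴ + q⁸) has coefficients 1,0,0,0,1,0,0,0,1 for degrees 0…8.
(1 + q² + q³) has coefficients 1,0,1,1,0,0,0,0,0,0,0 for degrees 0…10.
Finally multiplying by (1 + q³ + q⁶ + q⁹ + q¹²), the product of all factors after the first has coefficients 1,0,1,2,0,1,2,0,1,2,0 for degrees 0…10.
[q¹⁰] = 1·0 + 1·2 + 1·1 = 3.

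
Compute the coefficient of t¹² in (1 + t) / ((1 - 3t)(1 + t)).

Partial fractions give a closed form: a_n = (1)·3^n.
At n = 12: a_12 = 531441.

531441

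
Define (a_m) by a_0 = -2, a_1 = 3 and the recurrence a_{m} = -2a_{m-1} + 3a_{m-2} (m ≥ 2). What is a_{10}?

The ordinary generating function has denominator 1 + 2q - 3q^2.
Iterating the recurrence: a_0,…,a_{10} = -2, 3, -12, 33, -102, 303, -912, 2733, -8202, 24603, -73812.

-73812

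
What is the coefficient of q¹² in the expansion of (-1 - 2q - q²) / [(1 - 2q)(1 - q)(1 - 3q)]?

-4214666

Partial fractions give a closed form: a_n = (9)·2^n + (-2)·1^n + (-8)·3^n.
At n = 12: a_12 = -4214666.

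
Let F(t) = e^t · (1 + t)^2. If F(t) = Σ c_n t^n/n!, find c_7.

57

The EGF product rule gives c_7 = Σ_{k_1+k_2=7} C(7; k_1,k_2) · ∏ g_i(k_i), where e^t gives (1)^k; (1+t)^2 gives the falling factorial (2)_k.
g_1(k) for k = 0…7: 1, 1, 1, 1, 1, 1, 1, 1.
g_2(k) for k = 0…7: 1, 2, 2, 0, 0, 0, 0, 0.
c_7 = Σ_k C(7,k)·g_1(k)·g_2(7−k) = 21·1·2 + 7·1·2 + 1·1·1 = 42 + 14 + 1 = 57.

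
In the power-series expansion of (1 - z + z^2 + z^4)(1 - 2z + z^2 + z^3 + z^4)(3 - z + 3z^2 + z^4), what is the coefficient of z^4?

(1 - z + z^2 + z^4) has coefficients 1,-1,1,0,1 for degrees 0…4.
(1 - 2z + z^2 + z^3 + z^4) has coefficients 1,-2,1,1,1 for degrees 0…4.
Finally multiplying by (3 - z + 3z^2 + z^4), the product of all factors after the first has coefficients 3,-7,8,-4,6 for degrees 0…4.
[z^4] = 1·6 − 1·(-4) + 1·8 + 1·3 = 21.

21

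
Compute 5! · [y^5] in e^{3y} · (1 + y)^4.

The EGF product rule gives c_5 = Σ_{k_1+k_2=5} C(5; k_1,k_2) · ∏ g_i(k_i), where e^{3y} gives (3)^k; (1+y)^4 gives the falling factorial (4)_k.
g_1(k) for k = 0…5: 1, 3, 9, 27, 81, 243.
g_2(k) for k = 0…5: 1, 4, 12, 24, 24, 0.
c_5 = Σ_k C(5,k)·g_1(k)·g_2(5−k) = 5·3·24 + 10·9·24 + 10·27·12 + 5·81·4 + 1·243·1 = 360 + 2160 + 3240 + 1620 + 243 = 7623.

7623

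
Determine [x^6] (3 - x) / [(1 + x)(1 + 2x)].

Partial fractions give a closed form: a_n = (-4)·(-1)^n + (7)·(-2)^n.
At n = 6: a_6 = 444.

444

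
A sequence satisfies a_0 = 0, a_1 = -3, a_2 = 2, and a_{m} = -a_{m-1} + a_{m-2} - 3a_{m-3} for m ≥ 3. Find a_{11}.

The ordinary generating function has denominator 1 + q - q^2 + 3q^3.
Iterating the recurrence: a_0,…,a_{11} = 0, -3, 2, -5, 16, -27, 58, -133, 272, -579, 1250, -2645.

-2645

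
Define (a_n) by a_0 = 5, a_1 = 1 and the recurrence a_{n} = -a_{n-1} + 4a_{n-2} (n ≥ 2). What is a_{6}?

The ordinary generating function has denominator 1 + x - 4x^2.
Iterating the recurrence: a_0,…,a_{6} = 5, 1, 19, -15, 91, -151, 515.

515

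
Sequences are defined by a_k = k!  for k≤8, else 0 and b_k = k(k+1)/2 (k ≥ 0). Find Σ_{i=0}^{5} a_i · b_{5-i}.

79

This is [x^5] in the product of the two ordinary generating functions.
Σ = 1·15 + 1·10 + 2·6 + 6·3 + 24·1 + 120·0 = 79.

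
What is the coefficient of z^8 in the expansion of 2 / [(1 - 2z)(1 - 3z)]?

38342

Partial fractions give a closed form: a_n = (-4)·2^n + (6)·3^n.
At n = 8: a_8 = 38342.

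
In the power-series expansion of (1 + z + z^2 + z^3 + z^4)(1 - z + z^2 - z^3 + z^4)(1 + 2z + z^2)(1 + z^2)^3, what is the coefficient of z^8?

16

(1 + z + z^2 + z^3 + z^4) has coefficients 1,1,1,1,1 for degrees 0…4.
(1 - z + z^2 - z^3 + z^4) has coefficients 1,-1,1,-1,1,0,0,0,0 for degrees 0…8.
Multiplying by (1 + 2z + z^2) gives running coefficients 1,1,0,0,0,1,1,0,0 for degrees 0…8.
Finally multiplying by (1 + z^2)^3, the product of all factors after the first has coefficients 1,1,3,3,3,4,2,4,3 for degrees 0…8.
[z^8] = 1·3 + 1·4 + 1·2 + 1·4 + 1·3 = 16.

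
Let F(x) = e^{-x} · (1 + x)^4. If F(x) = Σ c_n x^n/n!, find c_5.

The EGF product rule gives c_5 = Σ_{k_1+k_2=5} C(5; k_1,k_2) · ∏ g_i(k_i), where e^{-x} gives (-1)^k; (1+x)^4 gives the falling factorial (4)_k.
g_1(k) for k = 0…5: 1, -1, 1, -1, 1, -1.
g_2(k) for k = 0…5: 1, 4, 12, 24, 24, 0.
c_5 = Σ_k C(5,k)·g_1(k)·g_2(5−k) = 5·(-1)·24 + 10·1·24 + 10·(-1)·12 + 5·1·4 + 1·(-1)·1 = −120 + 240 − 120 + 20 − 1 = 19.

19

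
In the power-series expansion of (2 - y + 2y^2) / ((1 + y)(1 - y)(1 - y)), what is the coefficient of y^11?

The denominator gives the recurrence a_n = a_(n−1) + a_(n−2) − a_(n−3) for n ≥ 3; the numerator fixes a_0 = 2, a_1 = 1, a_2 = 5.
Iterating: 2, 1, 5, 4, 8, 7, 11, 10, 14, 13, 17, 16, so a_11 = 16.

16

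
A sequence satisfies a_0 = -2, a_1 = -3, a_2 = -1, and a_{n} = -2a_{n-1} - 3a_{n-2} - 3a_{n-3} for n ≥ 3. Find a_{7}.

32

The ordinary generating function has denominator 1 + 2q + 3q^2 + 3q^3.
Iterating the recurrence: a_0,…,a_{7} = -2, -3, -1, 17, -22, -4, 23, 32.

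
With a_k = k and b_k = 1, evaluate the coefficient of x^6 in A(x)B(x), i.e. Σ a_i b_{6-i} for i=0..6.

This is [x^6] in the product of the two ordinary generating functions.
Σ = 0·1 + 1·1 + 2·1 + 3·1 + 4·1 + 5·1 + 6·1 = 21.

21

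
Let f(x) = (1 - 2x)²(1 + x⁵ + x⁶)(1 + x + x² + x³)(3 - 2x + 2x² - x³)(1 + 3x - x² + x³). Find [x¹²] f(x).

(1 - 2x)² has coefficients 1,-4,4 for degrees 0…2.
(1 + x⁵ + x⁶) has coefficients 1,0,0,0,0,1,1,0,0,0,0,0,0 for degrees 0…12.
Multiplying by (1 + x + x² + x³) gives running coefficients 1,1,1,1,0,1,2,2,2,1,0,0,0 for degrees 0…12.
Multiplying by (3 - 2x + 2x² - x³) gives running coefficients 3,1,3,2,-1,4,3,4,5,1,0,0,-1 for degrees 0…12.
Finally multiplying by (1 + 3x - x² + x³), the product of all factors after the first has coefficients 3,10,3,13,3,2,18,8,18,15,2,4,0 for degrees 0…12.
[x¹²] = 1·0 − 4·4 + 4·2 = -8.

-8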